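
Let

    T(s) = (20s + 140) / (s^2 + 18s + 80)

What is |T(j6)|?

|T(j6)| ≈ 1.581

Substitute s = j6: numerator = 140 + j120, denominator = 44 + j108.
|T(j6)| = |140 + j120| / |44 + j108| = 184.39 / 116.62 ≈ 1.581.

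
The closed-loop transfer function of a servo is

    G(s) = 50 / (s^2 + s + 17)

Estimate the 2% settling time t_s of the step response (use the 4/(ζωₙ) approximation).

Comparing s^2 + s + 17 to s^2 + 2ζωₙs + ωₙ²: ωₙ = √17 ≈ 4.123 rad/s and ζ = 1/(2·√17) ≈ 0.1213.
ζωₙ = 1/2 = 0.5, so t_s ≈ 4/(ζωₙ) = 4/0.5 = 8 s.

t_s ≈ 8 s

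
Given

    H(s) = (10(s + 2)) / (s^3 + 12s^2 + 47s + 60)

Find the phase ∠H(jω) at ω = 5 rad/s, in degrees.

At s = j5: numerator = 20 + j50, denominator = -240 + j110.
∠H = ∠num − ∠den = 68.199° − (155.38°) = -87.18°.

∠H(j5) ≈ -87.18°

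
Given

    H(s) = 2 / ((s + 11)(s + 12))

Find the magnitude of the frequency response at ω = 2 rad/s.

Substitute s = j2: numerator = 2, denominator = 128 + j46.
|H(j2)| = |2| / |128 + j46| = 2 / 136.01 ≈ 0.01470.

|H(j2)| ≈ 0.01470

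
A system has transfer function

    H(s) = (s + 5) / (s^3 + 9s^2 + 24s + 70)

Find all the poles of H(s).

s = -1 + 3j, -1 - 3j, -7

The poles are the roots of the denominator s^3 + 9s^2 + 24s + 70 = 0.
Trying s = -7: the polynomial evaluates to 0, so (s + 7) is a factor.
Dividing out leaves s^2 + 2s + 10 = 0.
The quadratic formula then gives s = -1 ± 3j.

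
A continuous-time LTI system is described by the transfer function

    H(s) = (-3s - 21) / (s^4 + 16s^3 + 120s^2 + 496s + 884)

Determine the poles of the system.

s = -3 + 5j, -3 - 5j, -5 + j, -5 - j

The poles are the roots of the denominator s^4 + 16s^3 + 120s^2 + 496s + 884 = 0.
No real roots exist; factor into two real quadratics: (s^2 + 6s + 34)(s^2 + 10s + 26) = 0.
Each quadratic gives a conjugate pair via the quadratic formula.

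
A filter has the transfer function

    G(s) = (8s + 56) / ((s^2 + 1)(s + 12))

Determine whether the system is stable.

The poles can be read from the denominator factors: s = j, -j, -12.
Since the simple pole(s) at s = j, -j lie on the jω-axis with none in the right half-plane, the system is marginally stable.

marginally stable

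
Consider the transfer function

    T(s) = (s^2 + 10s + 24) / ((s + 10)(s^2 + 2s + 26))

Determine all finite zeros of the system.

Set the numerator to zero: s^2 + 10s + 24 = 0.
Factoring: (s + 6)(s + 4) = 0.

s = -6, -4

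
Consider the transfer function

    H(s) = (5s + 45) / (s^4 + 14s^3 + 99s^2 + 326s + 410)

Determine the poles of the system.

The poles are the roots of the denominator s^4 + 14s^3 + 99s^2 + 326s + 410 = 0.
No real roots exist; factor into two real quadratics: (s^2 + 6s + 10)(s^2 + 8s + 41) = 0.
Each quadratic gives a conjugate pair via the quadratic formula.

s = -3 + j, -3 - j, -4 + 5j, -4 - 5j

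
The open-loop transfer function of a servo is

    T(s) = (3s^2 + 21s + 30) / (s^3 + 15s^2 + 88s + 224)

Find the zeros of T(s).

Set the numerator to zero: 3s^2 + 21s + 30 = 0, i.e. 3·(s^2 + 7s + 10) = 0.
Factoring: (s + 2)(s + 5) = 0.

s = -2, -5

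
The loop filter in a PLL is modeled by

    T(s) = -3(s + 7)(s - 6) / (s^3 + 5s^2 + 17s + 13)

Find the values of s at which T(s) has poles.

The poles are the roots of the denominator s^3 + 5s^2 + 17s + 13 = 0.
Trying s = -1: the polynomial evaluates to 0, so (s + 1) is a factor.
Dividing out leaves s^2 + 4s + 13 = 0.
The quadratic formula then gives s = -2 ± 3j.

s = -1, -2 ± 3j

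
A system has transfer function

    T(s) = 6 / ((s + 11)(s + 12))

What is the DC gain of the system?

At s = 0 each factor (s + a) contributes a and each (s^2 + bs + c) contributes c.
T(0) = 6·1 / ((11) · (12)) = 6/132 = 1/22.

T(0) = 1/22 ≈ 0.04545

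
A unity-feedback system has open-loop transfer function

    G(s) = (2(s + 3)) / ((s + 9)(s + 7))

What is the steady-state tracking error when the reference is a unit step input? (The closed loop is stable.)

G(s) has no poles at the origin.
This is a Type 0 system. Kp = lim_{s→0} G(s) = 6/63 = 2/21.
e_ss = 1/(1 + Kp) = 1/(1 + 2/21) = 21/23 ≈ 0.9130.

e_ss = 0.9130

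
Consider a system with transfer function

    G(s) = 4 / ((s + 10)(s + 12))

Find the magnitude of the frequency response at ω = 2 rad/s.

Substitute s = j2: numerator = 4, denominator = 116 + j44.
|G(j2)| = |4| / |116 + j44| = 4 / 124.06 ≈ 0.03224.

|G(j2)| ≈ 0.03224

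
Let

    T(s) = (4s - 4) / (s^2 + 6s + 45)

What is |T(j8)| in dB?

Substitute s = j8: numerator = -4 + j32, denominator = -19 + j48.
|T(j8)| = |-4 + j32| / |-19 + j48| = 32.249 / 51.624 ≈ 0.6247.
In decibels: 20·log₁₀(0.6247) ≈ -4.09 dB.

|T(j8)|_dB ≈ -4.09 dB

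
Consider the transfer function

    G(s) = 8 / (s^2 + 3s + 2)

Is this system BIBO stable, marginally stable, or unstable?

stable

The denominator s^2 + 3s + 2 factors as (s + 1)(s + 2), giving poles at s = -1, -2.
Since all poles lie strictly in the left half-plane, the system is stable.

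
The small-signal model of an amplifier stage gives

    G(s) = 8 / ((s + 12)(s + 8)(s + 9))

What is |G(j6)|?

|G(j6)| ≈ 0.005513

Substitute s = j6: numerator = 8, denominator = -180 + j1440.
|G(j6)| = |8| / |-180 + j1440| = 8 / 1451.2 ≈ 0.005513.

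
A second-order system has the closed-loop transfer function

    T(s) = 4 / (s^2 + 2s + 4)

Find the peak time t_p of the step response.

Comparing s^2 + 2s + 4 to s^2 + 2ζωₙs + ωₙ²: ωₙ = 2 rad/s and ζ = 2/(2·2) = 0.5.
ζωₙ = 2/2 = 1, so ω_d = ωₙ√(1−ζ²) = √(ωₙ² − (ζωₙ)²) = √(4 − 1²) = √3 ≈ 1.732 rad/s.
t_p = π/ω_d = π/1.732 ≈ 1.814 s.

t_p ≈ 1.814 s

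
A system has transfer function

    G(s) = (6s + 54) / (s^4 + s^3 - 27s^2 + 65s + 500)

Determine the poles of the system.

s = -5, 4 ± 3j, -4

The poles are the roots of the denominator s^4 + s^3 - 27s^2 + 65s + 500 = 0.
Trying s = -5: the polynomial evaluates to 0, so (s + 5) is a factor.
Dividing out leaves s^3 - 4s^2 - 7s + 100 = 0.
This factors further as (s^2 - 8s + 25)(s + 4) = 0.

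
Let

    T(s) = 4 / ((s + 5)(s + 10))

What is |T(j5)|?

Substitute s = j5: numerator = 4, denominator = 25 + j75.
|T(j5)| = |4| / |25 + j75| = 4 / 79.057 ≈ 0.05060.

|T(j5)| ≈ 0.05060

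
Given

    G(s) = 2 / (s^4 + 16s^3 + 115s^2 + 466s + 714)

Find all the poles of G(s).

s = -3, -7, -3 ± 5j

The poles are the roots of the denominator s^4 + 16s^3 + 115s^2 + 466s + 714 = 0.
Trying s = -3: the polynomial evaluates to 0, so (s + 3) is a factor.
Dividing out leaves s^3 + 13s^2 + 76s + 238 = 0.
This factors further as (s + 7)(s^2 + 6s + 34) = 0.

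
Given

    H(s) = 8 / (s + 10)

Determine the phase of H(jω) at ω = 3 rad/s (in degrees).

∠H(j3) ≈ -16.70°

At s = j3: numerator = 8, denominator = 10 + j3.
∠H = ∠num − ∠den = 0° − (16.699°) = -16.70°.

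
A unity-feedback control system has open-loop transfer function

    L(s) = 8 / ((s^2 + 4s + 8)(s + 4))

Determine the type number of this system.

The denominator has no factor of s at the origin — no free integrator — so this is a Type 0 system.

Type 0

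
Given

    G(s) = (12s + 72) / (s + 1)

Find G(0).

G(0) = 72

Set s = 0: G(0) = (72) / (1) = 72.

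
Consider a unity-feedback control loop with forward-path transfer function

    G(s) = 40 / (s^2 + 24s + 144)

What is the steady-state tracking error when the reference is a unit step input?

e_ss = 0.7826

G(s) has no poles at the origin.
This is a Type 0 system. Kp = lim_{s→0} G(s) = 40/144 = 5/18.
e_ss = 1/(1 + Kp) = 1/(1 + 5/18) = 18/23 ≈ 0.7826.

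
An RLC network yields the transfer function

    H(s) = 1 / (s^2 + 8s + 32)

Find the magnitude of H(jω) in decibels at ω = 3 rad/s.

|H(j3)|_dB ≈ -30.4 dB

Substitute s = j3: numerator = 1, denominator = 23 + j24.
|H(j3)| = |1| / |23 + j24| = 1 / 33.242 ≈ 0.03008.
In decibels: 20·log₁₀(0.03008) ≈ -30.4 dB.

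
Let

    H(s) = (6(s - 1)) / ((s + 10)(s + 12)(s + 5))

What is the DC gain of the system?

H(0) = -1/100 ≈ -0.01000

At s = 0 each factor (s + a) contributes a and each (s^2 + bs + c) contributes c.
H(0) = 6·(-1) / ((10) · (12) · (5)) = -6/600 = -1/100.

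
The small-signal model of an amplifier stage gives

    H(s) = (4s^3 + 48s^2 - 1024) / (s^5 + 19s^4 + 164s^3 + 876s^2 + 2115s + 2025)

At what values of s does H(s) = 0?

s = -8, 4, -8

Set the numerator to zero: 4s^3 + 48s^2 - 1024 = 0, i.e. 4·(s^3 + 12s^2 - 256) = 0.
Factoring: (s + 8)^2(s - 4) = 0.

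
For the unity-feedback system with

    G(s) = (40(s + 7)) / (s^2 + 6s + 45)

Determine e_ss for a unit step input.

G(s) has no poles at the origin.
This is a Type 0 system. Kp = lim_{s→0} G(s) = 280/45 = 56/9.
e_ss = 1/(1 + Kp) = 1/(1 + 56/9) = 9/65 ≈ 0.1385.

e_ss = 0.1385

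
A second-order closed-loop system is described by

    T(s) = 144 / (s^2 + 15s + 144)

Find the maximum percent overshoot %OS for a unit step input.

%OS ≈ 8.08%

Comparing s^2 + 15s + 144 to s^2 + 2ζωₙs + ωₙ²: ωₙ = 12 rad/s and ζ = 15/(2·12) = 0.625.
%OS = 100·exp(−πζ/√(1−ζ²)) = 100·exp(−π·0.625/√(1−0.625²)) ≈ 8.08%.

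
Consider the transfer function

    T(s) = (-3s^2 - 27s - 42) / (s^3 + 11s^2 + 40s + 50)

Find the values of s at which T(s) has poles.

s = -3 ± j, -5

The poles are the roots of the denominator s^3 + 11s^2 + 40s + 50 = 0.
Trying s = -5: the polynomial evaluates to 0, so (s + 5) is a factor.
Dividing out leaves s^2 + 6s + 10 = 0.
The quadratic formula then gives s = -3 ± 1j.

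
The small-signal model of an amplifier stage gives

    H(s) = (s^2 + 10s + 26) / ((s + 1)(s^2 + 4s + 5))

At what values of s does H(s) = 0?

Set the numerator to zero: s^2 + 10s + 26 = 0.
Factoring: (s^2 + 10s + 26) = 0.

s = -5 ± j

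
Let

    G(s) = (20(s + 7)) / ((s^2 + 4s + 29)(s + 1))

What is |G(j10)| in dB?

|G(j10)|_dB ≈ -10.5 dB

Substitute s = j10: numerator = 140 + j200, denominator = -471 - j670.
|G(j10)| = |140 + j200| / |-471 - j670| = 244.13 / 818.99 ≈ 0.2981.
In decibels: 20·log₁₀(0.2981) ≈ -10.5 dB.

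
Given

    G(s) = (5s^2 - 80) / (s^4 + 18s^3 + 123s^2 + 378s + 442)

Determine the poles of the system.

s = -5 + j, -5 - j, -4 + j, -4 - j

The poles are the roots of the denominator s^4 + 18s^3 + 123s^2 + 378s + 442 = 0.
No real roots exist; factor into two real quadratics: (s^2 + 10s + 26)(s^2 + 8s + 17) = 0.
Each quadratic gives a conjugate pair via the quadratic formula.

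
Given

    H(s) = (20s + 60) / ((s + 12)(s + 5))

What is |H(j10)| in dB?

|H(j10)|_dB ≈ 1.55 dB

Substitute s = j10: numerator = 60 + j200, denominator = -40 + j170.
|H(j10)| = |60 + j200| / |-40 + j170| = 208.81 / 174.64 ≈ 1.196.
In decibels: 20·log₁₀(1.196) ≈ 1.55 dB.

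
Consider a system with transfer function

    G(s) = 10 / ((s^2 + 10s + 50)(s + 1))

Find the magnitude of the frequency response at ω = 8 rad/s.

Substitute s = j8: numerator = 10, denominator = -654 - j32.
|G(j8)| = |10| / |-654 - j32| = 10 / 654.78 ≈ 0.01527.

|G(j8)| ≈ 0.01527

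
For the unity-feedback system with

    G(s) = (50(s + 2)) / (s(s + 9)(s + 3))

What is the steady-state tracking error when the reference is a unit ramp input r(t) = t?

e_ss = 0.2700

G(s) has one pole at the origin.
This is a Type 1 system. Kv = lim_{s→0} s·G(s) = 100/27.
e_ss = 1/Kv = 1/(100/27) = 27/100 ≈ 0.2700.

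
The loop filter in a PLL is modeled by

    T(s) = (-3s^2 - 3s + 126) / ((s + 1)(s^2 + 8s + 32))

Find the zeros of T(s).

Set the numerator to zero: -3s^2 - 3s + 126 = 0, i.e. -3·(s^2 + s - 42) = 0.
Factoring: (s + 7)(s - 6) = 0.

s = -7, 6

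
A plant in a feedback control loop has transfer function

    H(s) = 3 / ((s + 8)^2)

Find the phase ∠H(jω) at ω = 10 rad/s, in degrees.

∠H(j10) ≈ -102.7°

At s = j10: numerator = 3, denominator = -36 + j160.
∠H = ∠num − ∠den = 0° − (102.68°) = -102.7°.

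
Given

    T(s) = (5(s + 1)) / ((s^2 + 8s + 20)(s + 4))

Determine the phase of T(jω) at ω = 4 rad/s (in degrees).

At s = j4: numerator = 5 + j20, denominator = -112 + j144.
∠T = ∠num − ∠den = 75.964° − (127.87°) = -51.91°.

∠T(j4) ≈ -51.91°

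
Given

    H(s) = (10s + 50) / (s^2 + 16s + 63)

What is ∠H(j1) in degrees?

∠H(j1) ≈ -3.160°

At s = j1: numerator = 50 + j10, denominator = 62 + j16.
∠H = ∠num − ∠den = 11.310° − (14.470°) = -3.160°.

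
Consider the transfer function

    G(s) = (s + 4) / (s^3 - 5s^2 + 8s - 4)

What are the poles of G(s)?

The poles are the roots of the denominator s^3 - 5s^2 + 8s - 4 = 0.
Trying s = 2: the polynomial evaluates to 0, so (s - 2) is a factor.
Dividing out leaves s^2 - 3s + 2 = 0.
Factoring the quadratic: (s - 1)(s - 2) = 0.

s = 2, 1, 2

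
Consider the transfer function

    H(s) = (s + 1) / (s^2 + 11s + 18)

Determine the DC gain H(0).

H(0) = 1/18 ≈ 0.05556

Set s = 0: H(0) = (1) / (18) = 1/18.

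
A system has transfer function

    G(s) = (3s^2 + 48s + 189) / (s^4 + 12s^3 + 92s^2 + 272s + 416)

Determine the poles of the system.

s = -2 + 2j, -2 - 2j, -4 + 6j, -4 - 6j

The poles are the roots of the denominator s^4 + 12s^3 + 92s^2 + 272s + 416 = 0.
No real roots exist; factor into two real quadratics: (s^2 + 4s + 8)(s^2 + 8s + 52) = 0.
Each quadratic gives a conjugate pair via the quadratic formula.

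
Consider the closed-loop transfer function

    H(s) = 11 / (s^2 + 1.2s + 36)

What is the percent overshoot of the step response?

Comparing s^2 + 1.2s + 36 to s^2 + 2ζωₙs + ωₙ²: ωₙ = 6 rad/s and ζ = 1.2/(2·6) = 0.1.
%OS = 100·exp(−πζ/√(1−ζ²)) = 100·exp(−π·0.1/√(1−0.1²)) ≈ 72.9%.

%OS ≈ 72.9%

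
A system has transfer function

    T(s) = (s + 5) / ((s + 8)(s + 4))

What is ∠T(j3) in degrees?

∠T(j3) ≈ -26.46°

At s = j3: numerator = 5 + j3, denominator = 23 + j36.
∠T = ∠num − ∠den = 30.964° − (57.426°) = -26.46°.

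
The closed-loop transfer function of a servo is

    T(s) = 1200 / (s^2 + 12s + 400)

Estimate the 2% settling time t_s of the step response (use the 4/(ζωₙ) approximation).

Comparing s^2 + 12s + 400 to s^2 + 2ζωₙs + ωₙ²: ωₙ = 20 rad/s and ζ = 12/(2·20) = 0.3.
ζωₙ = 12/2 = 6, so t_s ≈ 4/(ζωₙ) = 4/6 ≈ 0.6667 s.

t_s ≈ 0.6667 s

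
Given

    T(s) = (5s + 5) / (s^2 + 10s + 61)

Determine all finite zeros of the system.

Set the numerator to zero: 5s + 5 = 0, i.e. 5·(s + 1) = 0.
So s = -1.

s = -1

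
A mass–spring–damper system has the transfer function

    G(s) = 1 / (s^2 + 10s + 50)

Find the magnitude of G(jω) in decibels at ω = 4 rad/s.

Substitute s = j4: numerator = 1, denominator = 34 + j40.
|G(j4)| = |1| / |34 + j40| = 1 / 52.498 ≈ 0.01905.
In decibels: 20·log₁₀(0.01905) ≈ -34.4 dB.

|G(j4)|_dB ≈ -34.4 dB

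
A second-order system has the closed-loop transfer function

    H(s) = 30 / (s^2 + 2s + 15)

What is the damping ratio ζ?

ζ ≈ 0.2582

Compare the denominator to the standard form s^2 + 2ζωₙs + ωₙ².
ωₙ² = 15, so ωₙ = √15 ≈ 3.873 rad/s.
2ζωₙ = 2, so ζ = 2/(2·√15) ≈ 0.2582.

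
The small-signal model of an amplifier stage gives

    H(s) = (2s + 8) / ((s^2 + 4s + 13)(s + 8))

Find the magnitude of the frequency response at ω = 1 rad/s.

|H(j1)| ≈ 0.08086

Substitute s = j1: numerator = 8 + j2, denominator = 92 + j44.
|H(j1)| = |8 + j2| / |92 + j44| = 8.2462 / 101.98 ≈ 0.08086.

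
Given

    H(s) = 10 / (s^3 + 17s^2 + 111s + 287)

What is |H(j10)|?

|H(j10)| ≈ 0.007056

Substitute s = j10: numerator = 10, denominator = -1413 + j110.
|H(j10)| = |10| / |-1413 + j110| = 10 / 1417.3 ≈ 0.007056.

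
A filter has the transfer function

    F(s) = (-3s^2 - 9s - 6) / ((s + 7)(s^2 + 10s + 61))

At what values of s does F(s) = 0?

s = -2, -1

Set the numerator to zero: -3s^2 - 9s - 6 = 0, i.e. -3·(s^2 + 3s + 2) = 0.
Factoring: (s + 2)(s + 1) = 0.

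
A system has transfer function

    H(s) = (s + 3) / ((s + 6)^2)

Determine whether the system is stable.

The poles can be read from the denominator factors: s = -6, -6.
Since all poles lie strictly in the left half-plane, the system is stable.

stable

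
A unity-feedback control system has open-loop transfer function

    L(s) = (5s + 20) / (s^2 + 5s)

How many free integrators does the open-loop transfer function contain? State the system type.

Type 1

Factor s from the denominator: s^2 + 5s = s·(s + 5).
There is 1 pole at the origin, so the system is Type 1.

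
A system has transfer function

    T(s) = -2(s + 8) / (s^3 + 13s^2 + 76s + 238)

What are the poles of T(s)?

s = -3 + 5j, -3 - 5j, -7

The poles are the roots of the denominator s^3 + 13s^2 + 76s + 238 = 0.
Trying s = -7: the polynomial evaluates to 0, so (s + 7) is a factor.
Dividing out leaves s^2 + 6s + 34 = 0.
The quadratic formula then gives s = -3 ± 5j.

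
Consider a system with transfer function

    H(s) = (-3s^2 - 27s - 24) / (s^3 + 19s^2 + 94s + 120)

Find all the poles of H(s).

s = -2, -12, -5

The poles are the roots of the denominator s^3 + 19s^2 + 94s + 120 = 0.
Trying s = -2: the polynomial evaluates to 0, so (s + 2) is a factor.
Dividing out leaves s^2 + 17s + 60 = 0.
Factoring the quadratic: (s + 12)(s + 5) = 0.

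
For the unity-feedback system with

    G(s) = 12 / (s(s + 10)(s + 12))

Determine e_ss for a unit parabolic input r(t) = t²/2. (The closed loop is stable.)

e_ss = ∞

G(s) has one pole at the origin.
This is a Type 1 system; Ka = lim_{s→0} s^2·G(s) = 0, so the steady-state error for a parabola input is infinite.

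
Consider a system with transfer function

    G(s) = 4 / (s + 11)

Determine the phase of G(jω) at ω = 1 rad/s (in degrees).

At s = j1: numerator = 4, denominator = 11 + j1.
∠G = ∠num − ∠den = 0° − (5.1944°) = -5.194°.

∠G(j1) ≈ -5.194°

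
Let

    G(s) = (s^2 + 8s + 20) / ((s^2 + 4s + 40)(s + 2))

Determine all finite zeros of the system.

Set the numerator to zero: s^2 + 8s + 20 = 0.
Factoring: (s^2 + 8s + 20) = 0.

s = -4 + 2j, -4 - 2j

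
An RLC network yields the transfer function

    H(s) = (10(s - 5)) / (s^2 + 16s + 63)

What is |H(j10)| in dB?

|H(j10)|_dB ≈ -3.34 dB

Substitute s = j10: numerator = -50 + j100, denominator = -37 + j160.
|H(j10)| = |-50 + j100| / |-37 + j160| = 111.80 / 164.22 ≈ 0.6808.
In decibels: 20·log₁₀(0.6808) ≈ -3.34 dB.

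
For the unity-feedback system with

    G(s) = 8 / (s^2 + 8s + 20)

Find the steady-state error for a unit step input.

e_ss = 0.7143

G(s) has no poles at the origin.
This is a Type 0 system. Kp = lim_{s→0} G(s) = 8/20 = 2/5.
e_ss = 1/(1 + Kp) = 1/(1 + 2/5) = 5/7 ≈ 0.7143.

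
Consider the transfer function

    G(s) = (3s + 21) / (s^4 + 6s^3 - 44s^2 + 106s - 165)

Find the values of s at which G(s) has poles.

s = 1 + 2j, 1 - 2j, -11, 3

The poles are the roots of the denominator s^4 + 6s^3 - 44s^2 + 106s - 165 = 0.
Trying s = -11: the polynomial evaluates to 0, so (s + 11) is a factor.
Dividing out leaves s^3 - 5s^2 + 11s - 15 = 0.
This factors further as (s^2 - 2s + 5)(s - 3) = 0.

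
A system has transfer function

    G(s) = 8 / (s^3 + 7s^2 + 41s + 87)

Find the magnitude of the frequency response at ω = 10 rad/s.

|G(j10)| ≈ 0.009403

Substitute s = j10: numerator = 8, denominator = -613 - j590.
|G(j10)| = |8| / |-613 - j590| = 8 / 850.80 ≈ 0.009403.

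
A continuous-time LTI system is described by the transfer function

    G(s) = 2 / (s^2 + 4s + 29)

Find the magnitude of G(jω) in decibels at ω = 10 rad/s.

Substitute s = j10: numerator = 2, denominator = -71 + j40.
|G(j10)| = |2| / |-71 + j40| = 2 / 81.492 ≈ 0.02454.
In decibels: 20·log₁₀(0.02454) ≈ -32.2 dB.

|G(j10)|_dB ≈ -32.2 dB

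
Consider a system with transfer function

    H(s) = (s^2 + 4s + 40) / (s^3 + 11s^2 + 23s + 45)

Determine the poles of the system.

The poles are the roots of the denominator s^3 + 11s^2 + 23s + 45 = 0.
Trying s = -9: the polynomial evaluates to 0, so (s + 9) is a factor.
Dividing out leaves s^2 + 2s + 5 = 0.
The quadratic formula then gives s = -1 ± 2j.

s = -1 + 2j, -1 - 2j, -9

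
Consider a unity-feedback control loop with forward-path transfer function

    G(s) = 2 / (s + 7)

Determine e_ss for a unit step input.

G(s) has no poles at the origin.
This is a Type 0 system. Kp = lim_{s→0} G(s) = 2/7.
e_ss = 1/(1 + Kp) = 1/(1 + 2/7) = 7/9 ≈ 0.7778.

e_ss = 0.7778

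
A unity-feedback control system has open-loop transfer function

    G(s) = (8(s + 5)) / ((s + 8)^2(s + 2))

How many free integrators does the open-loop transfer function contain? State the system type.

Type 0

The denominator has no factor of s at the origin — no free integrator — so this is a Type 0 system.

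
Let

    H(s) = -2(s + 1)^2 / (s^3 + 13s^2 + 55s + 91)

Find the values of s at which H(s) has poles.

The poles are the roots of the denominator s^3 + 13s^2 + 55s + 91 = 0.
Trying s = -7: the polynomial evaluates to 0, so (s + 7) is a factor.
Dividing out leaves s^2 + 6s + 13 = 0.
The quadratic formula then gives s = -3 ± 2j.

s = -3 ± 2j, -7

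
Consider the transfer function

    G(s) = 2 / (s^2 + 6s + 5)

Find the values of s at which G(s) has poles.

The poles are the roots of the denominator s^2 + 6s + 5 = 0.
Factoring: (s + 5)(s + 1) = 0, so s = -5 and s = -1.

s = -5, -1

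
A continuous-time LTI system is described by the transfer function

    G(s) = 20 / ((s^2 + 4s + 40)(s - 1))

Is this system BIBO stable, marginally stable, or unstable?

The poles can be read from the denominator factors: s = -2 ± 6j, 1.
Since the pole(s) at s = 1 lie in the right half-plane, the system is unstable.

unstable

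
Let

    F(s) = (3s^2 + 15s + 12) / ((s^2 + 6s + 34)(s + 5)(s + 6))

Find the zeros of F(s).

s = -4, -1

Set the numerator to zero: 3s^2 + 15s + 12 = 0, i.e. 3·(s^2 + 5s + 4) = 0.
Factoring: (s + 4)(s + 1) = 0.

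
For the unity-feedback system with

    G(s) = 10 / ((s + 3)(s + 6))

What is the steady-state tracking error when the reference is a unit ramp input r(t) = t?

G(s) has no poles at the origin.
This is a Type 0 system; Kv = lim_{s→0} s·G(s) = 0, so the steady-state error for a ramp input is infinite.

e_ss = ∞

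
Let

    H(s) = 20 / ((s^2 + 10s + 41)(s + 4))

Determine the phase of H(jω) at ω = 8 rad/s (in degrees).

At s = j8: numerator = 20, denominator = -732 + j136.
∠H = ∠num − ∠den = 0° − (169.47°) = -169.5°.

∠H(j8) ≈ -169.5°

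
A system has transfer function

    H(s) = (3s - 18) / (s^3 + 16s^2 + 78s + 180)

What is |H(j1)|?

|H(j1)| ≈ 0.1007

Substitute s = j1: numerator = -18 + j3, denominator = 164 + j77.
|H(j1)| = |-18 + j3| / |164 + j77| = 18.248 / 181.18 ≈ 0.1007.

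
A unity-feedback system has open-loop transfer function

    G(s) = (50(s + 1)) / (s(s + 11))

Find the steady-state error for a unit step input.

e_ss = 0

G(s) has one pole at the origin.
This is a Type 1 system; for a step input the steady-state error is zero.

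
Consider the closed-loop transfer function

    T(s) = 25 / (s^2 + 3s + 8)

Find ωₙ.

Compare the denominator to the standard form s^2 + 2ζωₙs + ωₙ².
ωₙ² = 8, so ωₙ = √8 ≈ 2.828 rad/s.

ωₙ ≈ 2.828 rad/s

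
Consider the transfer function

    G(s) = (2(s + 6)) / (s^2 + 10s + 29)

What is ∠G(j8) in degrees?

At s = j8: numerator = 12 + j16, denominator = -35 + j80.
∠G = ∠num − ∠den = 53.130° − (113.63°) = -60.50°.

∠G(j8) ≈ -60.50°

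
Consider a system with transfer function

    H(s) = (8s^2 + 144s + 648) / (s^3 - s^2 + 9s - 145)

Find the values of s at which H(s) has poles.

s = -2 + 5j, -2 - 5j, 5

The poles are the roots of the denominator s^3 - s^2 + 9s - 145 = 0.
Trying s = 5: the polynomial evaluates to 0, so (s - 5) is a factor.
Dividing out leaves s^2 + 4s + 29 = 0.
The quadratic formula then gives s = -2 ± 5j.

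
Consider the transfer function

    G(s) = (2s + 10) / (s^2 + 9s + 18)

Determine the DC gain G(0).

G(0) = 5/9 ≈ 0.5556

Set s = 0: G(0) = (10) / (18) = 5/9.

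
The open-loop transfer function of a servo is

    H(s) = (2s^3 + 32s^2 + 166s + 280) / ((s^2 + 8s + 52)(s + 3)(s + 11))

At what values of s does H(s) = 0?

s = -5, -7, -4

Set the numerator to zero: 2s^3 + 32s^2 + 166s + 280 = 0, i.e. 2·(s^3 + 16s^2 + 83s + 140) = 0.
Factoring: (s + 5)(s + 7)(s + 4) = 0.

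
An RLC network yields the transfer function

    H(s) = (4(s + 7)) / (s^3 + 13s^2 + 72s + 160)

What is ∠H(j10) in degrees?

∠H(j10) ≈ -138.8°

At s = j10: numerator = 28 + j40, denominator = -1140 - j280.
∠H = ∠num − ∠den = 55.008° − (-166.20°) = 221.2°, which wraps to -138.8°.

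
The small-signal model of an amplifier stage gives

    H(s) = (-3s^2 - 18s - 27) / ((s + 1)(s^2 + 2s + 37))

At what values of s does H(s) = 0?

s = -3, -3

Set the numerator to zero: -3s^2 - 18s - 27 = 0, i.e. -3·(s^2 + 6s + 9) = 0.
Factoring: (s + 3)^2 = 0.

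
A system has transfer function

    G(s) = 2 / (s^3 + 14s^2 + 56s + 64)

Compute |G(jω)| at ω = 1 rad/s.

|G(j1)| ≈ 0.02691

Substitute s = j1: numerator = 2, denominator = 50 + j55.
|G(j1)| = |2| / |50 + j55| = 2 / 74.330 ≈ 0.02691.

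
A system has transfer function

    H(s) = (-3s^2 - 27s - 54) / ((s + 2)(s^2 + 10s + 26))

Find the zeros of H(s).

s = -6, -3

Set the numerator to zero: -3s^2 - 27s - 54 = 0, i.e. -3·(s^2 + 9s + 18) = 0.
Factoring: (s + 6)(s + 3) = 0.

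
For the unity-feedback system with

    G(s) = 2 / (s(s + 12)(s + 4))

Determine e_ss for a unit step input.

G(s) has one pole at the origin.
This is a Type 1 system; for a step input the steady-state error is zero.

e_ss = 0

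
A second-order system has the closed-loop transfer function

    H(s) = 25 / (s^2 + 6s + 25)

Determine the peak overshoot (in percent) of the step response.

%OS ≈ 9.48%

Comparing s^2 + 6s + 25 to s^2 + 2ζωₙs + ωₙ²: ωₙ = 5 rad/s and ζ = 6/(2·5) = 0.6.
%OS = 100·exp(−πζ/√(1−ζ²)) = 100·exp(−π·0.6/√(1−0.6²)) ≈ 9.48%.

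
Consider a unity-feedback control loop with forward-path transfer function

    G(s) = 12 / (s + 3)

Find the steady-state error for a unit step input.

e_ss = 0.2000

G(s) has no poles at the origin.
This is a Type 0 system. Kp = lim_{s→0} G(s) = 12/3 = 4.
e_ss = 1/(1 + Kp) = 1/(1 + 4) = 1/5 ≈ 0.2000.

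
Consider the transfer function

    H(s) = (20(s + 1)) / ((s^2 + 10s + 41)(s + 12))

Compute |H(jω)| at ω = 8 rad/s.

Substitute s = j8: numerator = 20 + j160, denominator = -916 + j776.
|H(j8)| = |20 + j160| / |-916 + j776| = 161.25 / 1200.5 ≈ 0.1343.

|H(j8)| ≈ 0.1343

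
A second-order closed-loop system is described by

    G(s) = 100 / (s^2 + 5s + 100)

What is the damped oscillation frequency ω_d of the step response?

Comparing s^2 + 5s + 100 to s^2 + 2ζωₙs + ωₙ²: ωₙ = 10 rad/s and ζ = 5/(2·10) = 0.25.
ζωₙ = 5/2 = 2.5, so ω_d = ωₙ√(1−ζ²) = √(ωₙ² − (ζωₙ)²) = √(100 − 2.5²) = √93.75 ≈ 9.682 rad/s.

ω_d ≈ 9.682 rad/s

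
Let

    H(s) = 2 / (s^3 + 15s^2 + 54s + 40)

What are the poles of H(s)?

The poles are the roots of the denominator s^3 + 15s^2 + 54s + 40 = 0.
Trying s = -4: the polynomial evaluates to 0, so (s + 4) is a factor.
Dividing out leaves s^2 + 11s + 10 = 0.
Factoring the quadratic: (s + 10)(s + 1) = 0.

s = -4, -10, -1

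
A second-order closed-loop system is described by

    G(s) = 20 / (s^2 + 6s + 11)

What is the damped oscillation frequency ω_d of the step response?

ω_d ≈ 1.414 rad/s

Comparing s^2 + 6s + 11 to s^2 + 2ζωₙs + ωₙ²: ωₙ = √11 ≈ 3.317 rad/s and ζ = 6/(2·√11) ≈ 0.9045.
ζωₙ = 6/2 = 3, so ω_d = ωₙ√(1−ζ²) = √(ωₙ² − (ζωₙ)²) = √(11 − 3²) = √2 ≈ 1.414 rad/s.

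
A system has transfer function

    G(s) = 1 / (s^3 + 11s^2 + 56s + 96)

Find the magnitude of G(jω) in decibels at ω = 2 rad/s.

|G(j2)|_dB ≈ -41.3 dB

Substitute s = j2: numerator = 1, denominator = 52 + j104.
|G(j2)| = |1| / |52 + j104| = 1 / 116.28 ≈ 0.008600.
In decibels: 20·log₁₀(0.008600) ≈ -41.3 dB.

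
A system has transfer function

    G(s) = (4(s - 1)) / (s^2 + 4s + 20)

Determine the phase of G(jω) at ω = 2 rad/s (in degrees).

At s = j2: numerator = -4 + j8, denominator = 16 + j8.
∠G = ∠num − ∠den = 116.57° − (26.565°) = 90°.

∠G(j2) ≈ 90°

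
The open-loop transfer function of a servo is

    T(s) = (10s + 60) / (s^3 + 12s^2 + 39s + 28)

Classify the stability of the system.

The denominator s^3 + 12s^2 + 39s + 28 factors as (s + 4)(s + 1)(s + 7), giving poles at s = -4, -1, -7.
Since all poles lie strictly in the left half-plane, the system is stable.

stable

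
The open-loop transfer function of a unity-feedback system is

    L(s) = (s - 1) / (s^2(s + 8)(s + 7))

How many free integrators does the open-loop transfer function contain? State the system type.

Type 2

The denominator has 2 factors of s at the origin (free integrators), so this is a Type 2 system.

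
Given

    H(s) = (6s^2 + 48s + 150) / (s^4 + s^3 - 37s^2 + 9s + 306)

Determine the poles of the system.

s = 4 + j, 4 - j, -3, -6

The poles are the roots of the denominator s^4 + s^3 - 37s^2 + 9s + 306 = 0.
Trying s = -3: the polynomial evaluates to 0, so (s + 3) is a factor.
Dividing out leaves s^3 - 2s^2 - 31s + 102 = 0.
This factors further as (s^2 - 8s + 17)(s + 6) = 0.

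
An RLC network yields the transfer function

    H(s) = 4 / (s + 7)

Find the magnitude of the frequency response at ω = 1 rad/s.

|H(j1)| ≈ 0.5657

Substitute s = j1: numerator = 4, denominator = 7 + j1.
|H(j1)| = |4| / |7 + j1| = 4 / 7.0711 ≈ 0.5657.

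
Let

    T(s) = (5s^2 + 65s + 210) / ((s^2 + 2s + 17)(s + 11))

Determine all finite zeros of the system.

Set the numerator to zero: 5s^2 + 65s + 210 = 0, i.e. 5·(s^2 + 13s + 42) = 0.
Factoring: (s + 6)(s + 7) = 0.

s = -6, -7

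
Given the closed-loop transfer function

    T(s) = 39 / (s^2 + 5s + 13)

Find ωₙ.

Compare the denominator to the standard form s^2 + 2ζωₙs + ωₙ².
ωₙ² = 13, so ωₙ = √13 ≈ 3.606 rad/s.

ωₙ ≈ 3.606 rad/s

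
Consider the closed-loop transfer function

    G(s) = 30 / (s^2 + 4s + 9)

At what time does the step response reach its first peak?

t_p ≈ 1.405 s

Comparing s^2 + 4s + 9 to s^2 + 2ζωₙs + ωₙ²: ωₙ = 3 rad/s and ζ = 4/(2·3) ≈ 0.6667.
ζωₙ = 4/2 = 2, so ω_d = ωₙ√(1−ζ²) = √(ωₙ² − (ζωₙ)²) = √(9 − 2²) = √5 ≈ 2.236 rad/s.
t_p = π/ω_d = π/2.236 ≈ 1.405 s.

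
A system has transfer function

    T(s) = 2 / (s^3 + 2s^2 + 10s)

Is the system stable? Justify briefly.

marginally stable

The denominator s^3 + 2s^2 + 10s factors as s(s^2 + 2s + 10), giving poles at s = 0, -1 + 3j, -1 - 3j.
Since the simple pole(s) at s = 0 lie on the jω-axis with none in the right half-plane, the system is marginally stable.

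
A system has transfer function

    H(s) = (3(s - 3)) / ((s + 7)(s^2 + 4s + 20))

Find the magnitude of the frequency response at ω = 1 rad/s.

Substitute s = j1: numerator = -9 + j3, denominator = 129 + j47.
|H(j1)| = |-9 + j3| / |129 + j47| = 9.4868 / 137.30 ≈ 0.06910.

|H(j1)| ≈ 0.06910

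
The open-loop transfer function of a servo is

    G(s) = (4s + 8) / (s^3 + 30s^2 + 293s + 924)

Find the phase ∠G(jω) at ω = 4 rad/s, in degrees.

At s = j4: numerator = 8 + j16, denominator = 444 + j1108.
∠G = ∠num − ∠den = 63.435° − (68.163°) = -4.728°.

∠G(j4) ≈ -4.728°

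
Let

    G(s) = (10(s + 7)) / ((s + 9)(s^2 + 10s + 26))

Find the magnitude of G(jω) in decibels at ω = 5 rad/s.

Substitute s = j5: numerator = 70 + j50, denominator = -241 + j455.
|G(j5)| = |70 + j50| / |-241 + j455| = 86.023 / 514.88 ≈ 0.1671.
In decibels: 20·log₁₀(0.1671) ≈ -15.5 dB.

|G(j5)|_dB ≈ -15.5 dB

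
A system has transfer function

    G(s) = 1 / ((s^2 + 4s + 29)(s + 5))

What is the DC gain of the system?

G(0) = 1/145 ≈ 0.006897

At s = 0 each factor (s + a) contributes a and each (s^2 + bs + c) contributes c.
G(0) = 1·1 / ((29) · (5)) = 1/145 = 1/145.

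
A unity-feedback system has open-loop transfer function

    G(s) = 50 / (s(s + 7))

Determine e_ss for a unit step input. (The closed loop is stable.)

e_ss = 0

G(s) has one pole at the origin.
This is a Type 1 system; for a step input the steady-state error is zero.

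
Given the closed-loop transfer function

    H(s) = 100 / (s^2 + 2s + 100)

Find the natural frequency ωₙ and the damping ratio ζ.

ωₙ = 10 rad/s, ζ = 0.1

Compare the denominator to the standard form s^2 + 2ζωₙs + ωₙ².
ωₙ² = 100, so ωₙ = 10 rad/s.
2ζωₙ = 2, so ζ = 2/(2·10) = 0.1.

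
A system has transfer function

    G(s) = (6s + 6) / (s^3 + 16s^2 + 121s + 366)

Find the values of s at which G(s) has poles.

s = -5 + 6j, -5 - 6j, -6

The poles are the roots of the denominator s^3 + 16s^2 + 121s + 366 = 0.
Trying s = -6: the polynomial evaluates to 0, so (s + 6) is a factor.
Dividing out leaves s^2 + 10s + 61 = 0.
The quadratic formula then gives s = -5 ± 6j.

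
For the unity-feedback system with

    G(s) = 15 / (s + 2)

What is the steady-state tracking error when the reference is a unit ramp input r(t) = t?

G(s) has no poles at the origin.
This is a Type 0 system; Kv = lim_{s→0} s·G(s) = 0, so the steady-state error for a ramp input is infinite.

e_ss = ∞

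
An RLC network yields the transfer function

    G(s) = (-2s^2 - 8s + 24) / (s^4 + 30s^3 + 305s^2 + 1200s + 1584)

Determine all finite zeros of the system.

Set the numerator to zero: -2s^2 - 8s + 24 = 0, i.e. -2·(s^2 + 4s - 12) = 0.
Factoring: (s + 6)(s - 2) = 0.

s = -6, 2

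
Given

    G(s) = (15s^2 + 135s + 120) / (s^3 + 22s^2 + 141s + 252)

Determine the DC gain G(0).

G(0) = 10/21 ≈ 0.4762

Set s = 0: G(0) = (120) / (252) = 10/21.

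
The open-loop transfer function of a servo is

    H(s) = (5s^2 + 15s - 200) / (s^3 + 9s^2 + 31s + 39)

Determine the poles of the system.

s = -3 + 2j, -3 - 2j, -3

The poles are the roots of the denominator s^3 + 9s^2 + 31s + 39 = 0.
Trying s = -3: the polynomial evaluates to 0, so (s + 3) is a factor.
Dividing out leaves s^2 + 6s + 13 = 0.
The quadratic formula then gives s = -3 ± 2j.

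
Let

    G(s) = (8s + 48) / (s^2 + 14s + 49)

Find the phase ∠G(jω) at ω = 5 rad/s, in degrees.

∠G(j5) ≈ -31.27°

At s = j5: numerator = 48 + j40, denominator = 24 + j70.
∠G = ∠num − ∠den = 39.806° − (71.075°) = -31.27°.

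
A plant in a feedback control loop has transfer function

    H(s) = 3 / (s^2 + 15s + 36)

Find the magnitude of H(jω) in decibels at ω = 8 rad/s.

Substitute s = j8: numerator = 3, denominator = -28 + j120.
|H(j8)| = |3| / |-28 + j120| = 3 / 123.22 ≈ 0.02435.
In decibels: 20·log₁₀(0.02435) ≈ -32.3 dB.

|H(j8)|_dB ≈ -32.3 dB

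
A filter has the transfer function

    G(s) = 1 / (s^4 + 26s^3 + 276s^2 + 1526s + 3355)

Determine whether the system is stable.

The denominator s^4 + 26s^3 + 276s^2 + 1526s + 3355 factors as (s + 5)(s + 11)(s^2 + 10s + 61), giving poles at s = -5, -11, -5 ± 6j.
Since all poles lie strictly in the left half-plane, the system is stable.

stable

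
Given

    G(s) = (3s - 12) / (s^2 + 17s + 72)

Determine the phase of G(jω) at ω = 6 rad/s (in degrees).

∠G(j6) ≈ 53.13°

At s = j6: numerator = -12 + j18, denominator = 36 + j102.
∠G = ∠num − ∠den = 123.69° − (70.560°) = 53.13°.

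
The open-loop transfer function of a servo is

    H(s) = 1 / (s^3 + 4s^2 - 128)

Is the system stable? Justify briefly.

unstable

The denominator s^3 + 4s^2 - 128 factors as (s - 4)(s^2 + 8s + 32), giving poles at s = 4, -4 ± 4j.
Since the pole(s) at s = 4 lie in the right half-plane, the system is unstable.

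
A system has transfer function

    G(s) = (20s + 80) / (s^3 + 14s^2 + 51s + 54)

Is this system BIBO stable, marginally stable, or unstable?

The denominator s^3 + 14s^2 + 51s + 54 factors as (s + 3)(s + 2)(s + 9), giving poles at s = -3, -2, -9.
Since all poles lie strictly in the left half-plane, the system is stable.

stable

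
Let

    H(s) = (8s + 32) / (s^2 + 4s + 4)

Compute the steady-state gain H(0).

Set s = 0: H(0) = (32) / (4) = 8.

H(0) = 8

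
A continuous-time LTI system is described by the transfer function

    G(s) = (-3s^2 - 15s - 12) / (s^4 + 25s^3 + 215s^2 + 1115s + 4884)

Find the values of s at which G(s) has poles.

s = -1 ± 6j, -12, -11

The poles are the roots of the denominator s^4 + 25s^3 + 215s^2 + 1115s + 4884 = 0.
Trying s = -12: the polynomial evaluates to 0, so (s + 12) is a factor.
Dividing out leaves s^3 + 13s^2 + 59s + 407 = 0.
This factors further as (s^2 + 2s + 37)(s + 11) = 0.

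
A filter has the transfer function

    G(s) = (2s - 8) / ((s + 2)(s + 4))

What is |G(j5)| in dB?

|G(j5)|_dB ≈ -8.60 dB

Substitute s = j5: numerator = -8 + j10, denominator = -17 + j30.
|G(j5)| = |-8 + j10| / |-17 + j30| = 12.806 / 34.482 ≈ 0.3714.
In decibels: 20·log₁₀(0.3714) ≈ -8.60 dB.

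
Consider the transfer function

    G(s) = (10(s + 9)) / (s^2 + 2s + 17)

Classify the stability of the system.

stable

The denominator s^2 + 2s + 17 factors as (s^2 + 2s + 17), giving poles at s = -1 ± 4j.
Since all poles lie strictly in the left half-plane, the system is stable.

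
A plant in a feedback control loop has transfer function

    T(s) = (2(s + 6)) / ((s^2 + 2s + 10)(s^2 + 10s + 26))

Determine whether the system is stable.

stable

The poles can be read from the denominator factors: s = -1 ± 3j, -5 ± j.
Since all poles lie strictly in the left half-plane, the system is stable.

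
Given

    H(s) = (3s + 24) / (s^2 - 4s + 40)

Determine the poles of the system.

The poles are the roots of the denominator s^2 - 4s + 40 = 0.
Using the quadratic formula: s = (4 ± √(-144))/2 = 2 ± 6j.

s = 2 ± 6j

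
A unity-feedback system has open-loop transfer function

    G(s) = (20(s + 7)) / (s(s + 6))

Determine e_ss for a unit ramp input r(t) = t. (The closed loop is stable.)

e_ss = 0.04286

G(s) has one pole at the origin.
This is a Type 1 system. Kv = lim_{s→0} s·G(s) = 140/6 = 70/3.
e_ss = 1/Kv = 1/(70/3) = 3/70 ≈ 0.04286.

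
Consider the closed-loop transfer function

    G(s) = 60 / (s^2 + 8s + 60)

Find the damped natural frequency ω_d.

Comparing s^2 + 8s + 60 to s^2 + 2ζωₙs + ωₙ²: ωₙ = √60 ≈ 7.746 rad/s and ζ = 8/(2·√60) ≈ 0.5164.
ζωₙ = 8/2 = 4, so ω_d = ωₙ√(1−ζ²) = √(ωₙ² − (ζωₙ)²) = √(60 − 4²) = √44 ≈ 6.633 rad/s.

ω_d ≈ 6.633 rad/s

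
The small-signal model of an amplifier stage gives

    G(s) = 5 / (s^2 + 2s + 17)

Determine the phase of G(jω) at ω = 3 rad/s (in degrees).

∠G(j3) ≈ -36.87°

At s = j3: numerator = 5, denominator = 8 + j6.
∠G = ∠num − ∠den = 0° − (36.870°) = -36.87°.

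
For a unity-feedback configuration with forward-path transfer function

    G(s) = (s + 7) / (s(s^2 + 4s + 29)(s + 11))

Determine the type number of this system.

Type 1

The denominator has 1 factor of s at the origin (free integrator), so this is a Type 1 system.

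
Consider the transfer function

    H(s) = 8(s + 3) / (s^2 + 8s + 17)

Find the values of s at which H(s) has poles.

s = -4 + j, -4 - j

The poles are the roots of the denominator s^2 + 8s + 17 = 0.
Using the quadratic formula: s = (-8 ± √(-4))/2 = -4 ± 1j.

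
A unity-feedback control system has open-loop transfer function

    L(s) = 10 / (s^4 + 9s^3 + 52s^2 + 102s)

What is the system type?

Factor s from the denominator: s^4 + 9s^3 + 52s^2 + 102s = s·(s^3 + 9s^2 + 52s + 102).
There is 1 pole at the origin, so the system is Type 1.

Type 1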